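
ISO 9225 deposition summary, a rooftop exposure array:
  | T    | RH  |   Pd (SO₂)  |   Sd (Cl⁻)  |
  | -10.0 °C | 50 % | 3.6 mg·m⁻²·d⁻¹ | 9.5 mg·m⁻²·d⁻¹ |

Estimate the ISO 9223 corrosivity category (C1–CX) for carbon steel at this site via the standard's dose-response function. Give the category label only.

C2

carbon steel: f(T) = +0.150·(T−10) [T≤10 °C] = -3.0000
  SO₂ term: 1.77·3.6^0.52·exp(0.02·50-3.0000) = 0.4663
  Sd branch = 0.102·Sd^0.62·e^(0.033·RH+0.04·T) = 1.438 μm/a
  r_corr = 0.4663 + 1.438 = 1.904 μm/a
1.9 μm/a falls in (1.3, 25] for carbon steel → category C2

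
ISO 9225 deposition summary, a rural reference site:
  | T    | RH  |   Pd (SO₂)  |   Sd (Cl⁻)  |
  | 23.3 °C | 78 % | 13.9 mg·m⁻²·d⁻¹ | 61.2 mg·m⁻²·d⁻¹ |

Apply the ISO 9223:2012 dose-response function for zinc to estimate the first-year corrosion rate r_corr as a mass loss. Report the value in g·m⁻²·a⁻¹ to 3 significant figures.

r_corr = 21.8 g·m⁻²·a⁻¹

zinc: temperature factor f = -0.071·(13.3) = -0.9443
  Pd branch = 0.0129·Pd^0.44·e^(0.046·RH+f) = 0.5776 μm/a
  Sd branch = 0.0175·Sd^0.57·e^(0.008·RH+0.085·T) = 2.469 μm/a
  sum: 0.5776 + 2.469 → r_corr = 3.047 μm/a
Convert to mass loss: 3.047 μm/a × 7.14 g/cm³ = 21.76 g·m⁻²·a⁻¹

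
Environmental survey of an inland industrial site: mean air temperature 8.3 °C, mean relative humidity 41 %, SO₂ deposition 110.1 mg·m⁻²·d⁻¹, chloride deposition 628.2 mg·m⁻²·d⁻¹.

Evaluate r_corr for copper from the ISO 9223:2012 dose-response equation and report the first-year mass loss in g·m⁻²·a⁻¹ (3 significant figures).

r_corr = 4.90 g·m⁻²·a⁻¹

copper: temperature factor f = +0.126·(-1.7) = -0.2142
  Pd branch = 0.0053·Pd^0.26·e^(0.059·RH+f) = 0.1632 μm/a
  Cl⁻ term: 0.01025·628.2^0.27·exp(0.036·41+0.049·8.3) = 0.3836
  sum: 0.1632 + 0.3836 → r_corr = 0.5468 μm/a
Convert to mass loss: 0.5468 μm/a × 8.96 g/cm³ = 4.899 g·m⁻²·a⁻¹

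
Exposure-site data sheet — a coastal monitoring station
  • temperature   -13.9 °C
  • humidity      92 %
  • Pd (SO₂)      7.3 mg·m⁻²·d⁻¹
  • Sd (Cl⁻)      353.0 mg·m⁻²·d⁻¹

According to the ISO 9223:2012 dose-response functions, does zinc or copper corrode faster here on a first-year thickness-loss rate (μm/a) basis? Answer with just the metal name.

zinc: T≤10 °C ⇒ hinge +0.038·(-13.9−10) = -0.9082
  sulphur-dioxide contribution → 0.8589 μm/a
  chloride contribution → 0.3175 μm/a
  total first-year rate 1.176 μm/a
copper: T≤10 °C ⇒ hinge +0.126·(-13.9−10) = -3.0114
  sulphur-dioxide contribution → 0.0996 μm/a
  chloride contribution → 0.6938 μm/a
  total first-year rate 0.7934 μm/a
Ordering by μm/a: zinc (1.18) > copper (0.793)

zinc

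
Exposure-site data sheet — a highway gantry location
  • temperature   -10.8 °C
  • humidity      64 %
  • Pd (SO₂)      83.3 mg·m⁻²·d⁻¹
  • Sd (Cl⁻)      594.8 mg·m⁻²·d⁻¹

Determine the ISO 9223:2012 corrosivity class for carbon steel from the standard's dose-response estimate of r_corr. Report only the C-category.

carbon steel: f(T) = +0.150·(T−10) [T≤10 °C] = -3.1200
  sulphur-dioxide contribution → 2.803 μm/a
  chloride contribution → 28.73 μm/a
  ⇒ r_corr(carbon steel) = 31.53 μm/a
Category bounds: 25…50 μm/a bracket r_corr ⇒ C3

C3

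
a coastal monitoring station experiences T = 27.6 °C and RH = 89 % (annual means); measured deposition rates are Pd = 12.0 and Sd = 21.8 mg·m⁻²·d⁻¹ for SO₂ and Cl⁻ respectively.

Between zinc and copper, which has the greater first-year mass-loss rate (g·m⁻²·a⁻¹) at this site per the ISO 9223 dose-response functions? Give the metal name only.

copper

zinc: f(T) = -0.071·(T−10) [T>10 °C] = -1.2496
  SO₂ term: 0.0129·12.0^0.44·exp(0.046·89-1.2496) = 0.6618
  Sd branch = 0.0175·Sd^0.57·e^(0.008·RH+0.085·T) = 2.158 μm/a
  sum: 0.6618 + 2.158 → r_corr = 2.82 μm/a
  mass loss = 2.82 μm/a × 7.14 g/cm³ = 20.13 g·m⁻²·a⁻¹
copper: f(T) = -0.080·(T−10) [T>10 °C] = -1.4080
  Pd branch = 0.0053·Pd^0.26·e^(0.059·RH+f) = 0.4719 μm/a
  Sd branch = 0.01025·Sd^0.27·e^(0.036·RH+0.049·T) = 2.244 μm/a
  sum: 0.4719 + 2.244 → r_corr = 2.715 μm/a
  mass loss = 2.715 μm/a × 8.96 g/cm³ = 24.33 g·m⁻²·a⁻¹
Ordering by g·m⁻²·a⁻¹: copper (24.3) > zinc (20.1)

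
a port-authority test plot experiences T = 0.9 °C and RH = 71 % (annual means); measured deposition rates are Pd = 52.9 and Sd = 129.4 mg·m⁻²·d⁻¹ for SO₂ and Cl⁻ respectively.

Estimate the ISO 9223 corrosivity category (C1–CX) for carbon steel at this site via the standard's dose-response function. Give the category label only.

carbon steel: T≤10 °C ⇒ hinge +0.150·(0.9−10) = -1.3650
  SO₂ term: 1.77·52.9^0.52·exp(0.02·71-1.3650) = 14.73
  Cl⁻ term: 0.102·129.4^0.62·exp(0.033·71+0.04·0.9) = 22.45
  r_corr = 14.73 + 22.45 = 37.17 μm/a
ISO 9223 Table 2 (carbon steel): 25 < 37.2 ≤ 50 μm/a ⇒ C3

C3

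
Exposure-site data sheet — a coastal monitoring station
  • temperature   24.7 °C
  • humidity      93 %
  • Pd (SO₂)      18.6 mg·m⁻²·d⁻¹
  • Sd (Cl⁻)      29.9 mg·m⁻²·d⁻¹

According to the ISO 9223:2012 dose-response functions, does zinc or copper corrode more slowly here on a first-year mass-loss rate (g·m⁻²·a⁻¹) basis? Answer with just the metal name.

zinc

zinc: f(T) = -0.071·(T−10) [T>10 °C] = -1.0437
  sulphur-dioxide contribution → 1.185 μm/a
  chloride contribution → 2.085 μm/a
  total first-year rate 3.27 μm/a
  mass loss = 3.27 μm/a × 7.14 g/cm³ = 23.35 g·m⁻²·a⁻¹
copper: f(T) = -0.080·(T−10) [T>10 °C] = -1.1760
  sulphur-dioxide contribution → 0.8445 μm/a
  chloride contribution → 2.448 μm/a
  ⇒ r_corr(copper) = 3.292 μm/a
  mass loss = 3.292 μm/a × 8.96 g/cm³ = 29.5 g·m⁻²·a⁻¹
Ordering by g·m⁻²·a⁻¹: copper (29.5) > zinc (23.3)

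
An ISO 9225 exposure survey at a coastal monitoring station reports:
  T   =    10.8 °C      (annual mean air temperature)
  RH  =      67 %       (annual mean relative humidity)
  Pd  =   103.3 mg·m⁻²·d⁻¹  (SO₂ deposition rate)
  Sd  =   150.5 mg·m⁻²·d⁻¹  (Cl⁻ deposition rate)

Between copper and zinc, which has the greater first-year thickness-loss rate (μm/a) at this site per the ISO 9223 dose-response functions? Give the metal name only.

zinc

copper: T>10 °C ⇒ hinge -0.080·(10.8−10) = -0.0640
  sulphur-dioxide contribution → 0.8648 μm/a
  chloride contribution → 0.7516 μm/a
  ⇒ r_corr(copper) = 1.616 μm/a
zinc: f(T) = -0.071·(T−10) [T>10 °C] = -0.0568
  sulphur-dioxide contribution → 2.045 μm/a
  chloride contribution → 1.305 μm/a
  total first-year rate 3.35 μm/a
Ordering by μm/a: zinc (3.35) > copper (1.62)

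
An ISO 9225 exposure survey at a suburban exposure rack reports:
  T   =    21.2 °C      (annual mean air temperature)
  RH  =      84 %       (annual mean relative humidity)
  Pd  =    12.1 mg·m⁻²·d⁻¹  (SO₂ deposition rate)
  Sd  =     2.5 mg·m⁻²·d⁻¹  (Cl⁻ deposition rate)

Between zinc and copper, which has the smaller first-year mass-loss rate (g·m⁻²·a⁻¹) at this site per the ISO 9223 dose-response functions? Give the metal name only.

zinc

zinc: temperature factor f = -0.071·(11.2) = -0.7952
  sulphur-dioxide contribution → 0.8313 μm/a
  chloride contribution → 0.3502 μm/a
  total first-year rate 1.182 μm/a
  mass loss = 1.182 μm/a × 7.14 g/cm³ = 8.436 g·m⁻²·a⁻¹
copper: f(T) = -0.080·(T−10) [T>10 °C] = -0.8960
  sulphur-dioxide contribution → 0.5875 μm/a
  chloride contribution → 0.7632 μm/a
  total first-year rate 1.351 μm/a
  mass loss = 1.351 μm/a × 8.96 g/cm³ = 12.1 g·m⁻²·a⁻¹
Ordering by g·m⁻²·a⁻¹: copper (12.1) > zinc (8.44)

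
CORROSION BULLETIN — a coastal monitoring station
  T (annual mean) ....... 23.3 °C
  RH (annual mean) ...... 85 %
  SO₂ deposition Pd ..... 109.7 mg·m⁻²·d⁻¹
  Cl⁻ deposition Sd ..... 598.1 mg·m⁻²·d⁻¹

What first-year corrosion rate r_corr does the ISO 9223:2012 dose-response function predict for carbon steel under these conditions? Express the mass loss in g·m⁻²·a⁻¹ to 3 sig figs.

r_corr = 2.20e+03 g·m⁻²·a⁻¹

carbon steel: f(T) = -0.054·(T−10) [T>10 °C] = -0.7182
  Pd branch = 1.77·Pd^0.52·e^(0.02·RH+f) = 54.36 μm/a
  Cl⁻ term: 0.102·598.1^0.62·exp(0.033·85+0.04·23.3) = 225.5
  sum: 54.36 + 225.5 → r_corr = 279.9 μm/a
Convert to mass loss: 279.9 μm/a × 7.85 g/cm³ = 2197 g·m⁻²·a⁻¹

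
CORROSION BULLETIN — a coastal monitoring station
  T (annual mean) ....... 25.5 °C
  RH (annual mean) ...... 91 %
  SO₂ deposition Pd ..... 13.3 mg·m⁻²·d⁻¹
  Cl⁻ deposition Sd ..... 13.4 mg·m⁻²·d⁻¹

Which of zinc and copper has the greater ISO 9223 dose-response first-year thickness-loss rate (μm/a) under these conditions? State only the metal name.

copper

zinc: T>10 °C ⇒ hinge -0.071·(25.5−10) = -1.1005
  SO₂ term: 0.0129·13.3^0.44·exp(0.046·91-1.1005) = 0.8813
  Cl⁻ term: 0.0175·13.4^0.57·exp(0.008·91+0.085·25.5) = 1.39
  r_corr = 0.8813 + 1.39 = 2.271 μm/a
copper: temperature factor f = -0.080·(15.5) = -1.2400
  SO₂ term: 0.0053·13.3^0.26·exp(0.059·91-1.2400) = 0.6452
  Cl⁻ term: 0.01025·13.4^0.27·exp(0.036·91+0.049·25.5) = 1.907
  sum: 0.6452 + 1.907 → r_corr = 2.553 μm/a
Ordering by μm/a: copper (2.55) > zinc (2.27)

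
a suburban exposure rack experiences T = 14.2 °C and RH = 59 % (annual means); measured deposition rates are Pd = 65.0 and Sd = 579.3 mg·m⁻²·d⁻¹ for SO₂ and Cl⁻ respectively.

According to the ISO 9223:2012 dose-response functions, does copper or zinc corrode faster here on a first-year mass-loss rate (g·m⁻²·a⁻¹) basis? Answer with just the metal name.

copper: f(T) = -0.080·(T−10) [T>10 °C] = -0.3360
  Pd branch = 0.0053·Pd^0.26·e^(0.059·RH+f) = 0.3643 μm/a
  Sd branch = 0.01025·Sd^0.27·e^(0.036·RH+0.049·T) = 0.9579 μm/a
  sum: 0.3643 + 0.9579 → r_corr = 1.322 μm/a
  mass loss = 1.322 μm/a × 8.96 g/cm³ = 11.85 g·m⁻²·a⁻¹
zinc: f(T) = -0.071·(T−10) [T>10 °C] = -0.2982
  SO₂ term: 0.0129·65.0^0.44·exp(0.046·59-0.2982) = 0.9067
  Sd branch = 0.0175·Sd^0.57·e^(0.008·RH+0.085·T) = 3.524 μm/a
  r_corr = 0.9067 + 3.524 = 4.431 μm/a
  mass loss = 4.431 μm/a × 7.14 g/cm³ = 31.64 g·m⁻²·a⁻¹
Ordering by g·m⁻²·a⁻¹: zinc (31.6) > copper (11.8)

zinc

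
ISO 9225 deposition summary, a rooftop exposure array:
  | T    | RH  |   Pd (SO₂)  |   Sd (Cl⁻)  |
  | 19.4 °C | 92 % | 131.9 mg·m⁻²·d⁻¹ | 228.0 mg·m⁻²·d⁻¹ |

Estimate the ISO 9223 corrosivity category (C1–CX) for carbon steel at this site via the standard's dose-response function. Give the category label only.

CX

carbon steel: f(T) = -0.054·(T−10) [T>10 °C] = -0.5076
  sulphur-dioxide contribution → 84.95 μm/a
  chloride contribution → 133.7 μm/a
  total first-year rate 218.6 μm/a
Category bounds: 200…700 μm/a bracket r_corr ⇒ CX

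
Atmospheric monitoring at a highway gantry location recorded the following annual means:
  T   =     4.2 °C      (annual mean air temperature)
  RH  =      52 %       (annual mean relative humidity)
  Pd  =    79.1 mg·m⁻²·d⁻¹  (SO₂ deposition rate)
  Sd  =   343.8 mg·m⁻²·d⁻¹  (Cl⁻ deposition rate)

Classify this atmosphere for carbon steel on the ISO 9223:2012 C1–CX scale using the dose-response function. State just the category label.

carbon steel: temperature factor f = +0.150·(-5.8) = -0.8700
  SO₂ term: 1.77·79.1^0.52·exp(0.02·52-0.8700) = 20.36
  Sd branch = 0.102·Sd^0.62·e^(0.033·RH+0.04·T) = 25.08 μm/a
  sum: 20.36 + 25.08 → r_corr = 45.44 μm/a
45.4 μm/a falls in (25, 50] for carbon steel → category C3

C3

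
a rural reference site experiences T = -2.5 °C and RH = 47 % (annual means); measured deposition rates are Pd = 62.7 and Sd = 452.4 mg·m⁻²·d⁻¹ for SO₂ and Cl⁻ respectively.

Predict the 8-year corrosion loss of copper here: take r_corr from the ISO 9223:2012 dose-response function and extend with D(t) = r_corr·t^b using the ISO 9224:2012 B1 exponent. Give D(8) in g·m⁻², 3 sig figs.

copper: f(T) = +0.126·(T−10) [T≤10 °C] = -1.5750
  sulphur-dioxide contribution → 0.05151 μm/a
  chloride contribution → 0.2566 μm/a
  ⇒ r_corr(copper) = 0.3082 μm/a
ISO 9224: D(t) = r_corr · t^b with b = 0.667 (copper, B1)
  D(8) = 0.3082 × 8^0.667 = 0.3082 × 4.003 = 1.233 μm
  Mass loss = 1.233 μm × 8.96 g/cm³ = 11.05 g·m⁻²

D(8) = 11.1 g·m⁻²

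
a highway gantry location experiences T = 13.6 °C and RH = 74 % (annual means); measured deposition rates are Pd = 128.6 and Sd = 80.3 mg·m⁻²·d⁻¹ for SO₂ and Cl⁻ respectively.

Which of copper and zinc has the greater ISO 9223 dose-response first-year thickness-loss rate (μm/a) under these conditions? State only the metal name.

copper: f(T) = -0.080·(T−10) [T>10 °C] = -0.2880
  Pd branch = 0.0053·Pd^0.26·e^(0.059·RH+f) = 1.106 μm/a
  Cl⁻ term: 0.01025·80.3^0.27·exp(0.036·74+0.049·13.6) = 0.9362
  sum: 1.106 + 0.9362 → r_corr = 2.042 μm/a
zinc: T>10 °C ⇒ hinge -0.071·(13.6−10) = -0.2556
  SO₂ term: 0.0129·128.6^0.44·exp(0.046·74-0.2556) = 2.547
  Sd branch = 0.0175·Sd^0.57·e^(0.008·RH+0.085·T) = 1.224 μm/a
  r_corr = 2.547 + 1.224 = 3.771 μm/a
Ordering by μm/a: zinc (3.77) > copper (2.04)

zinc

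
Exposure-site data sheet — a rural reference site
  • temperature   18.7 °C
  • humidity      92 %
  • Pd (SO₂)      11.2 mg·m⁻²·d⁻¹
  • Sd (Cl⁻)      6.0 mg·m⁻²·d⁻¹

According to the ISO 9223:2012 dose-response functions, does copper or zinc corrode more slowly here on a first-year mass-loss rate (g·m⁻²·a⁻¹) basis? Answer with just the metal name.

zinc

copper: temperature factor f = -0.080·(8.7) = -0.6960
  Pd branch = 0.0053·Pd^0.26·e^(0.059·RH+f) = 1.128 μm/a
  Sd branch = 0.01025·Sd^0.27·e^(0.036·RH+0.049·T) = 1.141 μm/a
  r_corr = 1.128 + 1.141 = 2.268 μm/a
  mass loss = 2.268 μm/a × 8.96 g/cm³ = 20.32 g·m⁻²·a⁻¹
zinc: T>10 °C ⇒ hinge -0.071·(18.7−10) = -0.6177
  SO₂ term: 0.0129·11.2^0.44·exp(0.046·92-0.6177) = 1.386
  Sd branch = 0.0175·Sd^0.57·e^(0.008·RH+0.085·T) = 0.4972 μm/a
  sum: 1.386 + 0.4972 → r_corr = 1.884 μm/a
  mass loss = 1.884 μm/a × 7.14 g/cm³ = 13.45 g·m⁻²·a⁻¹
Ordering by g·m⁻²·a⁻¹: copper (20.3) > zinc (13.4)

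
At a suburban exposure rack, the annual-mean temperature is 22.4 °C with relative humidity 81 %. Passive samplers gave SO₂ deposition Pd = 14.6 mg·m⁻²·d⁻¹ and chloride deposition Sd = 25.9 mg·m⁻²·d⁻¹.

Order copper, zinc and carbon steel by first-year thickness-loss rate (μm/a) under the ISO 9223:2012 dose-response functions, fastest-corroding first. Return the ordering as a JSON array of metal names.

["carbon steel", "zinc", "copper"]

copper: T>10 °C ⇒ hinge -0.080·(22.4−10) = -0.9920
  sulphur-dioxide contribution → 0.4695 μm/a
  chloride contribution → 1.366 μm/a
  ⇒ r_corr(copper) = 1.835 μm/a
zinc: temperature factor f = -0.071·(12.4) = -0.8804
  sulphur-dioxide contribution → 0.7223 μm/a
  chloride contribution → 1.435 μm/a
  total first-year rate 2.158 μm/a
carbon steel: T>10 °C ⇒ hinge -0.054·(22.4−10) = -0.6696
  sulphur-dioxide contribution → 18.46 μm/a
  chloride contribution → 27.22 μm/a
  total first-year rate 45.68 μm/a
Ordering by μm/a: carbon steel (45.7) > zinc (2.16) > copper (1.84)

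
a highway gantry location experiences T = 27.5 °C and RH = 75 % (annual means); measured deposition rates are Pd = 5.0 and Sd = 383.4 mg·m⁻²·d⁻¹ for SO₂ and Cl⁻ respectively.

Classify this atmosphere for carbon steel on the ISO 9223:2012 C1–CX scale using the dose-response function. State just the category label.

carbon steel: T>10 °C ⇒ hinge -0.054·(27.5−10) = -0.9450
  Pd branch = 1.77·Pd^0.52·e^(0.02·RH+f) = 7.12 μm/a
  Cl⁻ term: 0.102·383.4^0.62·exp(0.033·75+0.04·27.5) = 145.6
  r_corr = 7.12 + 145.6 = 152.7 μm/a
153 μm/a falls in (80, 200] for carbon steel → category C5

C5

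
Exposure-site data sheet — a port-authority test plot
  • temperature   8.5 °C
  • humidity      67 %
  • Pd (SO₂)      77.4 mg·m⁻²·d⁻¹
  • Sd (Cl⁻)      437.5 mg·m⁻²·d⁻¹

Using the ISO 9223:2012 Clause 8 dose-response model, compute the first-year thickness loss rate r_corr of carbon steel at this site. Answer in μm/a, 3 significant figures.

carbon steel: f(T) = +0.150·(T−10) [T≤10 °C] = -0.2250
  Pd branch = 1.77·Pd^0.52·e^(0.02·RH+f) = 51.8 μm/a
  Cl⁻ term: 0.102·437.5^0.62·exp(0.033·67+0.04·8.5) = 56.74
  sum: 51.8 + 56.74 → r_corr = 108.5 μm/a

r_corr = 109 μm/a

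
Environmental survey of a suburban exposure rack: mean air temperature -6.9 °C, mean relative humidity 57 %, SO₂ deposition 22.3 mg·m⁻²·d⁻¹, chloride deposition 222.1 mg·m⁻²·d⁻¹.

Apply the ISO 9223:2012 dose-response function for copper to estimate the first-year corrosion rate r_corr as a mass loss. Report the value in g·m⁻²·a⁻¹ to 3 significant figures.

copper: f(T) = +0.126·(T−10) [T≤10 °C] = -2.1294
  Pd branch = 0.0053·Pd^0.26·e^(0.059·RH+f) = 0.04079 μm/a
  Sd branch = 0.01025·Sd^0.27·e^(0.036·RH+0.049·T) = 0.2447 μm/a
  r_corr = 0.04079 + 0.2447 = 0.2855 μm/a
Convert to mass loss: 0.2855 μm/a × 8.96 g/cm³ = 2.558 g·m⁻²·a⁻¹

r_corr = 2.56 g·m⁻²·a⁻¹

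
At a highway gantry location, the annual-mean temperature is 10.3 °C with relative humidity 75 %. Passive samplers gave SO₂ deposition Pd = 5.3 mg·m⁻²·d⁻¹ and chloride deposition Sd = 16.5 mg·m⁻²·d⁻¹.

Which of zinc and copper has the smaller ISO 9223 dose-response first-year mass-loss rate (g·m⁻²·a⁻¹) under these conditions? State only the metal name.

zinc: temperature factor f = -0.071·(0.3) = -0.0213
  sulphur-dioxide contribution → 0.8286 μm/a
  chloride contribution → 0.3783 μm/a
  ⇒ r_corr(zinc) = 1.207 μm/a
  mass loss = 1.207 μm/a × 7.14 g/cm³ = 8.617 g·m⁻²·a⁻¹
copper: temperature factor f = -0.080·(0.3) = -0.0240
  sulphur-dioxide contribution → 0.6667 μm/a
  chloride contribution → 0.5386 μm/a
  ⇒ r_corr(copper) = 1.205 μm/a
  mass loss = 1.205 μm/a × 8.96 g/cm³ = 10.8 g·m⁻²·a⁻¹
Ordering by g·m⁻²·a⁻¹: copper (10.8) > zinc (8.62)

zinc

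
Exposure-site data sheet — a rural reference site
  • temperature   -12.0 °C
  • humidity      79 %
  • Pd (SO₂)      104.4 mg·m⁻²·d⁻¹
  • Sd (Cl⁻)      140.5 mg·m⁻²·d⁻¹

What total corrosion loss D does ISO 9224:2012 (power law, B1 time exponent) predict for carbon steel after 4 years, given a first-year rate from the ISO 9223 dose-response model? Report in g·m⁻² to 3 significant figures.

carbon steel: T≤10 °C ⇒ hinge +0.150·(-12.0−10) = -3.3000
  SO₂ term: 1.77·104.4^0.52·exp(0.02·79-3.3000) = 3.554
  Sd branch = 0.102·Sd^0.62·e^(0.033·RH+0.04·T) = 18.36 μm/a
  r_corr = 3.554 + 18.36 = 21.92 μm/a
Power-law: D(4) = r_corr · 4^0.523
  D(4) = 21.92 × 4^0.523 = 21.92 × 2.065 = 45.25 μm
  Mass loss = 45.25 μm × 7.85 g/cm³ = 355.2 g·m⁻²

D(4) = 355 g·m⁻²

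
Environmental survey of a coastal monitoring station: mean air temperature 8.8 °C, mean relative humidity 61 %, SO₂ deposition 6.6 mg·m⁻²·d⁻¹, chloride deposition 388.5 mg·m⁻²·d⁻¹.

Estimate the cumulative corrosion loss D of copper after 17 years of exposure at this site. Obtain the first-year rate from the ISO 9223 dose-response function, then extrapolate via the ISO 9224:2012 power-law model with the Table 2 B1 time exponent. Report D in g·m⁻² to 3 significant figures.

D(17) = 58.2 g·m⁻²

copper: temperature factor f = +0.126·(-1.2) = -0.1512
  sulphur-dioxide contribution → 0.2721 μm/a
  chloride contribution → 0.7093 μm/a
  ⇒ r_corr(copper) = 0.9814 μm/a
Power-law: D(17) = r_corr · 17^0.667
  D(17) = 0.9814 × 17^0.667 = 0.9814 × 6.618 = 6.495 μm
  Mass loss = 6.495 μm × 8.96 g/cm³ = 58.19 g·m⁻²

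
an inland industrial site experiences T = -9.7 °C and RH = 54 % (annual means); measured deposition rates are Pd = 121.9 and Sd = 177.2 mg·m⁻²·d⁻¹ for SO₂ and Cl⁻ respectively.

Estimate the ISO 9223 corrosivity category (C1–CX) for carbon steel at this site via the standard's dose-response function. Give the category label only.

C2

carbon steel: T≤10 °C ⇒ hinge +0.150·(-9.7−10) = -2.9550
  Pd branch = 1.77·Pd^0.52·e^(0.02·RH+f) = 3.299 μm/a
  Cl⁻ term: 0.102·177.2^0.62·exp(0.033·54+0.04·-9.7) = 10.19
  r_corr = 3.299 + 10.19 = 13.49 μm/a
ISO 9223 Table 2 (carbon steel): 1.3 < 13.5 ≤ 25 μm/a ⇒ C2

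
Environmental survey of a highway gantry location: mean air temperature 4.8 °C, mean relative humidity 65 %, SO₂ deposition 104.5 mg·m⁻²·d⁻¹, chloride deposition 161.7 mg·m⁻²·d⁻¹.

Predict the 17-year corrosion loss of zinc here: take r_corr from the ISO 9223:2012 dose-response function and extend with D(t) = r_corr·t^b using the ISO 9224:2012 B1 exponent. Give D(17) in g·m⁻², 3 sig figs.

zinc: f(T) = +0.038·(T−10) [T≤10 °C] = -0.1976
  SO₂ term: 0.0129·104.5^0.44·exp(0.046·65-0.1976) = 1.628
  Sd branch = 0.0175·Sd^0.57·e^(0.008·RH+0.085·T) = 0.8036 μm/a
  r_corr = 1.628 + 0.8036 = 2.432 μm/a
ISO 9224: D(t) = r_corr · t^b with b = 0.813 (zinc, B1)
  D(17) = 2.432 × 17^0.813 = 2.432 × 10.01 = 24.34 μm
  Mass loss = 24.34 μm × 7.14 g/cm³ = 173.8 g·m⁻²

D(17) = 174 g·m⁻²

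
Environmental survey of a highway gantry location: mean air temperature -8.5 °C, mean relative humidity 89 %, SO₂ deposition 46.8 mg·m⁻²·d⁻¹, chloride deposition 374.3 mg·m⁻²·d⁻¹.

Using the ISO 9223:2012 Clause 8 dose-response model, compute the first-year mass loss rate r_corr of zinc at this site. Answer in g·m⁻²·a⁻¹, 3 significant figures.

zinc: temperature factor f = +0.038·(-18.5) = -0.7030
  Pd branch = 0.0129·Pd^0.44·e^(0.046·RH+f) = 2.081 μm/a
  Sd branch = 0.0175·Sd^0.57·e^(0.008·RH+0.085·T) = 0.5072 μm/a
  sum: 2.081 + 0.5072 → r_corr = 2.588 μm/a
Convert to mass loss: 2.588 μm/a × 7.14 g/cm³ = 18.48 g·m⁻²·a⁻¹

r_corr = 18.5 g·m⁻²·a⁻¹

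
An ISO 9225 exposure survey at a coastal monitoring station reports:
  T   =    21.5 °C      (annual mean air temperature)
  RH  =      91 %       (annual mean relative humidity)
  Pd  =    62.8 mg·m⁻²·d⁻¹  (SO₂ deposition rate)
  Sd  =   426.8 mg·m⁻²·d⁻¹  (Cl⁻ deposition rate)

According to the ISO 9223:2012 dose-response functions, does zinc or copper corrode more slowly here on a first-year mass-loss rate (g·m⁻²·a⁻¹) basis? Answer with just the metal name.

copper

zinc: f(T) = -0.071·(T−10) [T>10 °C] = -0.8165
  Pd branch = 0.0129·Pd^0.44·e^(0.046·RH+f) = 2.318 μm/a
  Cl⁻ term: 0.0175·426.8^0.57·exp(0.008·91+0.085·21.5) = 7.114
  r_corr = 2.318 + 7.114 = 9.432 μm/a
  mass loss = 9.432 μm/a × 7.14 g/cm³ = 67.34 g·m⁻²·a⁻¹
copper: f(T) = -0.080·(T−10) [T>10 °C] = -0.9200
  Pd branch = 0.0053·Pd^0.26·e^(0.059·RH+f) = 1.33 μm/a
  Cl⁻ term: 0.01025·426.8^0.27·exp(0.036·91+0.049·21.5) = 3.992
  sum: 1.33 + 3.992 → r_corr = 5.322 μm/a
  mass loss = 5.322 μm/a × 8.96 g/cm³ = 47.68 g·m⁻²·a⁻¹
Ordering by g·m⁻²·a⁻¹: zinc (67.3) > copper (47.7)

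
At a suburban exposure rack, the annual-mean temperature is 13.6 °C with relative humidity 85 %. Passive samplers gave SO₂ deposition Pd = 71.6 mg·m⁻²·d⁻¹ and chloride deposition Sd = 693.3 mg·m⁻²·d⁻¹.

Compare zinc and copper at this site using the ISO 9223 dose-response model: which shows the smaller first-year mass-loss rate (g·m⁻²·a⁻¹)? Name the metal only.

zinc: temperature factor f = -0.071·(3.6) = -0.2556
  sulphur-dioxide contribution → 3.265 μm/a
  chloride contribution → 4.568 μm/a
  total first-year rate 7.833 μm/a
  mass loss = 7.833 μm/a × 7.14 g/cm³ = 55.93 g·m⁻²·a⁻¹
copper: f(T) = -0.080·(T−10) [T>10 °C] = -0.2880
  sulphur-dioxide contribution → 1.817 μm/a
  chloride contribution → 2.49 μm/a
  total first-year rate 4.307 μm/a
  mass loss = 4.307 μm/a × 8.96 g/cm³ = 38.59 g·m⁻²·a⁻¹
Ordering by g·m⁻²·a⁻¹: zinc (55.9) > copper (38.6)

copper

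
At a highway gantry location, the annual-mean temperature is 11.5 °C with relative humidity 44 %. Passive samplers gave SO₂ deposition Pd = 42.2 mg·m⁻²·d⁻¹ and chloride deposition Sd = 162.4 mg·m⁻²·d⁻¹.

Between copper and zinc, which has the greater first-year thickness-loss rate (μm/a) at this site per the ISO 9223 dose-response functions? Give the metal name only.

zinc

copper: temperature factor f = -0.080·(1.5) = -0.1200
  sulphur-dioxide contribution → 0.1668 μm/a
  chloride contribution → 0.3469 μm/a
  total first-year rate 0.5137 μm/a
zinc: f(T) = -0.071·(T−10) [T>10 °C] = -0.1065
  sulphur-dioxide contribution → 0.4555 μm/a
  chloride contribution → 1.204 μm/a
  ⇒ r_corr(zinc) = 1.659 μm/a
Ordering by μm/a: zinc (1.66) > copper (0.514)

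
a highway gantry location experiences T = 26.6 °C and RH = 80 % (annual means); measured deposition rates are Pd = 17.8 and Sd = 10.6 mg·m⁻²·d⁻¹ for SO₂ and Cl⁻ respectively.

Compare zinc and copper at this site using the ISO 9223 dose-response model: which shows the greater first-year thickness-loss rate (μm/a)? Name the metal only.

zinc

zinc: T>10 °C ⇒ hinge -0.071·(26.6−10) = -1.1786
  SO₂ term: 0.0129·17.8^0.44·exp(0.046·80-1.1786) = 0.5586
  Cl⁻ term: 0.0175·10.6^0.57·exp(0.008·80+0.085·26.6) = 1.223
  r_corr = 0.5586 + 1.223 = 1.781 μm/a
copper: f(T) = -0.080·(T−10) [T>10 °C] = -1.3280
  SO₂ term: 0.0053·17.8^0.26·exp(0.059·80-1.3280) = 0.3331
  Sd branch = 0.01025·Sd^0.27·e^(0.036·RH+0.049·T) = 1.272 μm/a
  r_corr = 0.3331 + 1.272 = 1.605 μm/a
Ordering by μm/a: zinc (1.78) > copper (1.6)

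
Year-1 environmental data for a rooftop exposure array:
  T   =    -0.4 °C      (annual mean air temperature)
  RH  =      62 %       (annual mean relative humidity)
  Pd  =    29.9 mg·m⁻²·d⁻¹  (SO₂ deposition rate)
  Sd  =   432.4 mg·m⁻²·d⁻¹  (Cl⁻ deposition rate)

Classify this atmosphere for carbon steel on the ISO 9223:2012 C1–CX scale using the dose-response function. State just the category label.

C3

carbon steel: f(T) = +0.150·(T−10) [T≤10 °C] = -1.5600
  SO₂ term: 1.77·29.9^0.52·exp(0.02·62-1.5600) = 7.522
  Cl⁻ term: 0.102·432.4^0.62·exp(0.033·62+0.04·-0.4) = 33.46
  r_corr = 7.522 + 33.46 = 40.98 μm/a
ISO 9223 Table 2 (carbon steel): 25 < 41 ≤ 50 μm/a ⇒ C3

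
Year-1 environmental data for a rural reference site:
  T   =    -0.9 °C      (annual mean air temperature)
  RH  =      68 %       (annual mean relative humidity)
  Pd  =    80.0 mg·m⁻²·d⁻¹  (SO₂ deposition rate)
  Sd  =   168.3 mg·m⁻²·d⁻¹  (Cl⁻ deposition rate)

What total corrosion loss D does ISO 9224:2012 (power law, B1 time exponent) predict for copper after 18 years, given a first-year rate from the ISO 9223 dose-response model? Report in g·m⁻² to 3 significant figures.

copper: T≤10 °C ⇒ hinge +0.126·(-0.9−10) = -1.3734
  SO₂ term: 0.0053·80.0^0.26·exp(0.059·68-1.3734) = 0.2317
  Sd branch = 0.01025·Sd^0.27·e^(0.036·RH+0.049·T) = 0.4527 μm/a
  r_corr = 0.2317 + 0.4527 = 0.6844 μm/a
ISO 9224: D(t) = r_corr · t^b with b = 0.667 (copper, B1)
  D(18) = 0.6844 × 18^0.667 = 0.6844 × 6.875 = 4.705 μm
  Mass loss = 4.705 μm × 8.96 g/cm³ = 42.16 g·m⁻²

D(18) = 42.2 g·m⁻²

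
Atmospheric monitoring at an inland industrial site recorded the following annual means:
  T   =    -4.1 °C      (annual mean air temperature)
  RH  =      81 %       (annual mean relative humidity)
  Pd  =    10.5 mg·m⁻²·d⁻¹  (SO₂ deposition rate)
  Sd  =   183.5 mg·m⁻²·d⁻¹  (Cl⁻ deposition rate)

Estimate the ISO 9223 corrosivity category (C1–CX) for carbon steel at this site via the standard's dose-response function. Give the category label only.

C3

carbon steel: T≤10 °C ⇒ hinge +0.150·(-4.1−10) = -2.1150
  SO₂ term: 1.77·10.5^0.52·exp(0.02·81-2.1150) = 3.665
  Cl⁻ term: 0.102·183.5^0.62·exp(0.033·81+0.04·-4.1) = 31.75
  sum: 3.665 + 31.75 → r_corr = 35.41 μm/a
Category bounds: 25…50 μm/a bracket r_corr ⇒ C3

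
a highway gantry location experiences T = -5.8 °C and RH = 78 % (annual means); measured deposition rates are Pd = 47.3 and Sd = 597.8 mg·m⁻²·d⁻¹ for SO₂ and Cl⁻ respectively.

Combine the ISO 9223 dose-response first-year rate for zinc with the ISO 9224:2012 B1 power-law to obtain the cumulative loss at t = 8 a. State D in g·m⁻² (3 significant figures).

zinc: T≤10 °C ⇒ hinge +0.038·(-5.8−10) = -0.6004
  Pd branch = 0.0129·Pd^0.44·e^(0.046·RH+f) = 1.396 μm/a
  Sd branch = 0.0175·Sd^0.57·e^(0.008·RH+0.085·T) = 0.7631 μm/a
  sum: 1.396 + 0.7631 → r_corr = 2.16 μm/a
ISO 9224: D(t) = r_corr · t^b with b = 0.813 (zinc, B1)
  D(8) = 2.16 × 8^0.813 = 2.16 × 5.423 = 11.71 μm
  Mass loss = 11.71 μm × 7.14 g/cm³ = 83.61 g·m⁻²

D(8) = 83.6 g·m⁻²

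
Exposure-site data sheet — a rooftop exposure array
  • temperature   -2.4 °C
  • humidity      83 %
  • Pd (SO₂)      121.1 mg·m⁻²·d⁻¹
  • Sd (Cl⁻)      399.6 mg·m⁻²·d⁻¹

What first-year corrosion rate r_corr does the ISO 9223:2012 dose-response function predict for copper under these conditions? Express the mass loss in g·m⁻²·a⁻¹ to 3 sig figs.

copper: f(T) = +0.126·(T−10) [T≤10 °C] = -1.5624
  sulphur-dioxide contribution → 0.5177 μm/a
  chloride contribution → 0.9115 μm/a
  total first-year rate 1.429 μm/a
Convert to mass loss: 1.429 μm/a × 8.96 g/cm³ = 12.81 g·m⁻²·a⁻¹

r_corr = 12.8 g·m⁻²·a⁻¹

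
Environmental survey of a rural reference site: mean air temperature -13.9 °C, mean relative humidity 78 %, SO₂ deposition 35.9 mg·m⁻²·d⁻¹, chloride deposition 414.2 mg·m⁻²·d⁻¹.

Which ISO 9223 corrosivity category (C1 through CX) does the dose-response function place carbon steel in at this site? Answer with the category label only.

C3

carbon steel: T≤10 °C ⇒ hinge +0.150·(-13.9−10) = -3.5850
  sulphur-dioxide contribution → 1.504 μm/a
  chloride contribution → 32.19 μm/a
  total first-year rate 33.69 μm/a
ISO 9223 Table 2 (carbon steel): 25 < 33.7 ≤ 50 μm/a ⇒ C3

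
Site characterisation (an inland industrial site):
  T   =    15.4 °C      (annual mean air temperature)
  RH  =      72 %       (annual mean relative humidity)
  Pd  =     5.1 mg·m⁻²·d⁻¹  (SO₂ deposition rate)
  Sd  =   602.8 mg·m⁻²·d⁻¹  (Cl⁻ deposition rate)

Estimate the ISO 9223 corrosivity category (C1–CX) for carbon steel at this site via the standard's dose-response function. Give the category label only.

carbon steel: temperature factor f = -0.054·(5.4) = -0.2916
  Pd branch = 1.77·Pd^0.52·e^(0.02·RH+f) = 13.02 μm/a
  Cl⁻ term: 0.102·602.8^0.62·exp(0.033·72+0.04·15.4) = 107.6
  sum: 13.02 + 107.6 → r_corr = 120.6 μm/a
121 μm/a falls in (80, 200] for carbon steel → category C5

C5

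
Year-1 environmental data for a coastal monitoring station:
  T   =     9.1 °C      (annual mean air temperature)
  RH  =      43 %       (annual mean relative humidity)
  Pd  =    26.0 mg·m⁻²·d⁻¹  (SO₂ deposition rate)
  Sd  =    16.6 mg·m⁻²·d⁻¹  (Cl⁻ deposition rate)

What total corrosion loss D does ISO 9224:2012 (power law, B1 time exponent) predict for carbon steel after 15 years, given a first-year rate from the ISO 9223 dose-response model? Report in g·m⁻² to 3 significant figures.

D(15) = 756 g·m⁻²

carbon steel: f(T) = +0.150·(T−10) [T≤10 °C] = -0.1350
  Pd branch = 1.77·Pd^0.52·e^(0.02·RH+f) = 19.89 μm/a
  Cl⁻ term: 0.102·16.6^0.62·exp(0.033·43+0.04·9.1) = 3.463
  sum: 19.89 + 3.463 → r_corr = 23.35 μm/a
ISO 9224: D(t) = r_corr · t^b with b = 0.523 (carbon steel, B1)
  D(15) = 23.35 × 15^0.523 = 23.35 × 4.122 = 96.25 μm
  Mass loss = 96.25 μm × 7.85 g/cm³ = 755.6 g·m⁻²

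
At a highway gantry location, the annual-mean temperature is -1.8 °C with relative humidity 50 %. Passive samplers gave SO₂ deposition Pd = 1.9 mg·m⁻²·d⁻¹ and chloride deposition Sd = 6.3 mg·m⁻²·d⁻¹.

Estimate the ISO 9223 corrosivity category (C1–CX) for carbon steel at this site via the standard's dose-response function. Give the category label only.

carbon steel: f(T) = +0.150·(T−10) [T≤10 °C] = -1.7700
  sulphur-dioxide contribution → 1.144 μm/a
  chloride contribution → 1.547 μm/a
  total first-year rate 2.691 μm/a
Category bounds: 1.3…25 μm/a bracket r_corr ⇒ C2

C2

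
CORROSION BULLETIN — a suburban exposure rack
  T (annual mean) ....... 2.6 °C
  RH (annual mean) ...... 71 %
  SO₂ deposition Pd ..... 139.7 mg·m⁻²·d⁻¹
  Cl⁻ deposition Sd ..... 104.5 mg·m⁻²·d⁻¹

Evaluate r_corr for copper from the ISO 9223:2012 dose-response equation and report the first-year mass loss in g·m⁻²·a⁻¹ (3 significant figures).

r_corr = 9.17 g·m⁻²·a⁻¹

copper: temperature factor f = +0.126·(-7.4) = -0.9324
  Pd branch = 0.0053·Pd^0.26·e^(0.059·RH+f) = 0.497 μm/a
  Sd branch = 0.01025·Sd^0.27·e^(0.036·RH+0.049·T) = 0.5263 μm/a
  sum: 0.497 + 0.5263 → r_corr = 1.023 μm/a
Convert to mass loss: 1.023 μm/a × 8.96 g/cm³ = 9.169 g·m⁻²·a⁻¹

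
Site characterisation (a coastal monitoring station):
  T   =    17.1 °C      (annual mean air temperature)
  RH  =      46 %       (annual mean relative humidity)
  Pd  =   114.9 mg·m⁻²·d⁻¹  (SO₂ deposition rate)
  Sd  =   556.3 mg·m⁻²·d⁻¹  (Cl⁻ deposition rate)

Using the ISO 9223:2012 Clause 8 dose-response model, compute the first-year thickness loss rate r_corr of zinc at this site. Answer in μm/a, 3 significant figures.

zinc: T>10 °C ⇒ hinge -0.071·(17.1−10) = -0.5041
  sulphur-dioxide contribution → 0.5214 μm/a
  chloride contribution → 3.971 μm/a
  ⇒ r_corr(zinc) = 4.493 μm/a

r_corr = 4.49 μm/a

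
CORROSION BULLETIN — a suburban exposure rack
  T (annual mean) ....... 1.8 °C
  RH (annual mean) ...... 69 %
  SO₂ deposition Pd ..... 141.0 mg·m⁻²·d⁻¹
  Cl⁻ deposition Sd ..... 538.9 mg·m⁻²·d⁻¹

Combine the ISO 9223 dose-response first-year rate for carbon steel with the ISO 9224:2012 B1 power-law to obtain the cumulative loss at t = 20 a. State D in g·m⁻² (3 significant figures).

D(20) = 3.00e+03 g·m⁻²

carbon steel: f(T) = +0.150·(T−10) [T≤10 °C] = -1.2300
  SO₂ term: 1.77·141.0^0.52·exp(0.02·69-1.2300) = 26.96
  Sd branch = 0.102·Sd^0.62·e^(0.033·RH+0.04·T) = 52.76 μm/a
  sum: 26.96 + 52.76 → r_corr = 79.72 μm/a
Long-term exponent b (ISO 9224 Table 2, B1) = 0.523
  D(20) = 79.72 × 20^0.523 = 79.72 × 4.791 = 381.9 μm
  Mass loss = 381.9 μm × 7.85 g/cm³ = 2998 g·m⁻²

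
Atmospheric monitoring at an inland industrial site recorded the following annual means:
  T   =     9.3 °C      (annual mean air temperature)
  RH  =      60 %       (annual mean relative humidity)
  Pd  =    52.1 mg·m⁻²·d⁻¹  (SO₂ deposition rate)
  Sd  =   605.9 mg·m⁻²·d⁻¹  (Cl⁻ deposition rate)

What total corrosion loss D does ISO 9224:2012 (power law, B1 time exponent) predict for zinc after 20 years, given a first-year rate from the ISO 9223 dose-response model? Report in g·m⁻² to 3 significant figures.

zinc: f(T) = +0.038·(T−10) [T≤10 °C] = -0.0266
  Pd branch = 0.0129·Pd^0.44·e^(0.046·RH+f) = 1.13 μm/a
  Cl⁻ term: 0.0175·605.9^0.57·exp(0.008·60+0.085·9.3) = 2.403
  r_corr = 1.13 + 2.403 = 3.533 μm/a
Long-term exponent b (ISO 9224 Table 2, B1) = 0.813
  D(20) = 3.533 × 20^0.813 = 3.533 × 11.42 = 40.36 μm
  Mass loss = 40.36 μm × 7.14 g/cm³ = 288.1 g·m⁻²

D(20) = 288 g·m⁻²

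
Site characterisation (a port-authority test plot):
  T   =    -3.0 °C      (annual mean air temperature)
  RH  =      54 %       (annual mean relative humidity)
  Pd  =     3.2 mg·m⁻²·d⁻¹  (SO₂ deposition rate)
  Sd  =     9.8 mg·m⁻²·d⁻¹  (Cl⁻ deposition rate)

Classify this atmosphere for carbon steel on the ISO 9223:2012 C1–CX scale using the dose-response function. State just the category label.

carbon steel: T≤10 °C ⇒ hinge +0.150·(-3.0−10) = -1.9500
  Pd branch = 1.77·Pd^0.52·e^(0.02·RH+f) = 1.358 μm/a
  Sd branch = 0.102·Sd^0.62·e^(0.033·RH+0.04·T) = 2.213 μm/a
  r_corr = 1.358 + 2.213 = 3.571 μm/a
ISO 9223 Table 2 (carbon steel): 1.3 < 3.57 ≤ 25 μm/a ⇒ C2

C2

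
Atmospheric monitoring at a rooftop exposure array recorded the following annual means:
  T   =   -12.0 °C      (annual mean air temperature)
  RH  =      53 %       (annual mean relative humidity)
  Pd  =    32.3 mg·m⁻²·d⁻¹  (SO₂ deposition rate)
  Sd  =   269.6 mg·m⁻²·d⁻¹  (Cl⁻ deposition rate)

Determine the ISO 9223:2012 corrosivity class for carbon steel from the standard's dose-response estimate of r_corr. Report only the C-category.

C2

carbon steel: temperature factor f = +0.150·(-22.0) = -3.3000
  Pd branch = 1.77·Pd^0.52·e^(0.02·RH+f) = 1.148 μm/a
  Cl⁻ term: 0.102·269.6^0.62·exp(0.033·53+0.04·-12.0) = 11.66
  sum: 1.148 + 11.66 → r_corr = 12.81 μm/a
ISO 9223 Table 2 (carbon steel): 1.3 < 12.8 ≤ 25 μm/a ⇒ C2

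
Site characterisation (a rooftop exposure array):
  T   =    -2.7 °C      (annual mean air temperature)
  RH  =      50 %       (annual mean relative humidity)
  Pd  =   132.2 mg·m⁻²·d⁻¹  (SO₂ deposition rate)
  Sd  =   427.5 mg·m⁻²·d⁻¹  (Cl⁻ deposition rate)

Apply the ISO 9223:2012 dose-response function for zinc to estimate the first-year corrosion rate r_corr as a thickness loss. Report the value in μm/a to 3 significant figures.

r_corr = 1.34 μm/a

zinc: temperature factor f = +0.038·(-12.7) = -0.4826
  Pd branch = 0.0129·Pd^0.44·e^(0.046·RH+f) = 0.6811 μm/a
  Cl⁻ term: 0.0175·427.5^0.57·exp(0.008·50+0.085·-2.7) = 0.6557
  r_corr = 0.6811 + 0.6557 = 1.337 μm/a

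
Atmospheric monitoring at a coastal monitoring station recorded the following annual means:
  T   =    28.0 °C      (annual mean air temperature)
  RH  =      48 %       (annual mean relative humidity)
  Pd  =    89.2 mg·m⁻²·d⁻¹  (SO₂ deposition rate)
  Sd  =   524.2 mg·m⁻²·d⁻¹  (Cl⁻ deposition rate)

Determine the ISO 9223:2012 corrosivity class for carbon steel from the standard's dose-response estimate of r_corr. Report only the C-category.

C5

carbon steel: T>10 °C ⇒ hinge -0.054·(28.0−10) = -0.9720
  Pd branch = 1.77·Pd^0.52·e^(0.02·RH+f) = 18.07 μm/a
  Cl⁻ term: 0.102·524.2^0.62·exp(0.033·48+0.04·28.0) = 73.96
  sum: 18.07 + 73.96 → r_corr = 92.03 μm/a
92 μm/a falls in (80, 200] for carbon steel → category C5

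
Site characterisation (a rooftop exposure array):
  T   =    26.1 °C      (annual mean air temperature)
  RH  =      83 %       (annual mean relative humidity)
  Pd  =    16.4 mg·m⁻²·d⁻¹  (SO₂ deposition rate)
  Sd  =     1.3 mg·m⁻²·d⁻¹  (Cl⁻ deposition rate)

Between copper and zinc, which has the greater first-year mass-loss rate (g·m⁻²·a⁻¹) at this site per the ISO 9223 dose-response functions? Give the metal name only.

copper

copper: f(T) = -0.080·(T−10) [T>10 °C] = -1.2880
  sulphur-dioxide contribution → 0.405 μm/a
  chloride contribution → 0.7845 μm/a
  total first-year rate 1.19 μm/a
  mass loss = 1.19 μm/a × 8.96 g/cm³ = 10.66 g·m⁻²·a⁻¹
zinc: temperature factor f = -0.071·(16.1) = -1.1431
  sulphur-dioxide contribution → 0.6409 μm/a
  chloride contribution → 0.3629 μm/a
  total first-year rate 1.004 μm/a
  mass loss = 1.004 μm/a × 7.14 g/cm³ = 7.168 g·m⁻²·a⁻¹
Ordering by g·m⁻²·a⁻¹: copper (10.7) > zinc (7.17)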